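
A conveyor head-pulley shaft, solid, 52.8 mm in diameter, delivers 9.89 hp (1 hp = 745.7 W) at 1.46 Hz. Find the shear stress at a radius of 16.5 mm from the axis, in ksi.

ω = 2π·1.46 = 9.173 rad/s, so T = P/ω = 9.89×745.7 / 9.173 = 803.9 N·m.
J = πd⁴/32 = π(0.0528)⁴/32 = 7.630×10^-7 m⁴.
Shear stress varies linearly with radius: τ = T·r/J = 803.9 × 0.0165 / 7.630×10^-7 = 1.739×10^7 Pa.

2.52 ksi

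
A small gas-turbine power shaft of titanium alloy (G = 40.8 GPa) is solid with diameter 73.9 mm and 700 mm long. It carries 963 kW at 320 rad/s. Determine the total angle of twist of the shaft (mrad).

17.6 mrad

ω = 320 rad/s, so T = P/ω = 963×10³ / 320.0 = 3009 N·m.
J = πd⁴/32 = π(0.0739)⁴/32 = 2.928×10^-6 m⁴.
θ = T·L/(G·J) = 3009 × 0.700 / (40.8×10⁹ × 2.928×10^-6) = 0.01763 rad.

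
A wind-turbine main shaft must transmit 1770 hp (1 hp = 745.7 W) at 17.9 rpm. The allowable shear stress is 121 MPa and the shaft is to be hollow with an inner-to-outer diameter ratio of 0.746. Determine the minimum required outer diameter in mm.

ω = 2π·17.9/60 = 1.874 rad/s, so T = P/ω = 1770×745.7 / 1.874 = 704100 N·m.
For a hollow shaft with d_i/d_o = 0.746: τ_max = 16T/(π d_o³ (1−k⁴)), so d_o = [16T/(π τ_allow (1−k⁴))]^(1/3) = [16·704100/(π·1.21×10^8·0.6903)]^(1/3) = 0.3502 m.

350 mm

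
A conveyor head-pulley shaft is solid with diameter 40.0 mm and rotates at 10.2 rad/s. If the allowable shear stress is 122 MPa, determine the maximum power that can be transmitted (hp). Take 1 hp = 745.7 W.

J = πd⁴/32 = π(0.0400)⁴/32 = 2.513×10^-7 m⁴.
T_max = τ_allow·J/r = 1.22×10^8 × 2.513×10^-7 / 0.0200 = 1533 N·m.
ω = 10.2 rad/s, so P_max = T_max·ω = 1.564×10^4 W.

21.0 hp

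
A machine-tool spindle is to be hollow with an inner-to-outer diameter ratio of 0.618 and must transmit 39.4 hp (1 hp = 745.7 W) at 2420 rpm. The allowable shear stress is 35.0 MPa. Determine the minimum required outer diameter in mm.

27.0 mm

ω = 2π·2420/60 = 253.4 rad/s, so T = P/ω = 39.4×745.7 / 253.4 = 115.9 N·m.
For a hollow shaft with d_i/d_o = 0.618: τ_max = 16T/(π d_o³ (1−k⁴)), so d_o = [16T/(π τ_allow (1−k⁴))]^(1/3) = [16·115.9/(π·3.50×10^7·0.8541)]^(1/3) = 0.02703 m.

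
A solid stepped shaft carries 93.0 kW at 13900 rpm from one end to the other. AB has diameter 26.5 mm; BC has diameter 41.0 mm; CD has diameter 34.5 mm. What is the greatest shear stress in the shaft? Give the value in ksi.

2.54 ksi

ω = 2π·13900/60 = 1456 rad/s, so T = P/ω = 93.0×10³ / 1456 = 63.89 N·m.
Under the same torque, τ_max = 16T/(πd³) is largest where d is smallest — segment AB (d = 26.5 mm).
τ_max = 16·63.89/(π·(0.0265)³) = 1.749×10^7 Pa.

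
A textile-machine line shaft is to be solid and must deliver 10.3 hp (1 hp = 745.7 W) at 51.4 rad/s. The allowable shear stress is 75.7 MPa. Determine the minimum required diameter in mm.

ω = 51.4 rad/s, so T = P/ω = 10.3×745.7 / 51.40 = 149.4 N·m.
For a solid shaft τ_max = 16T/(πd³), so d = (16T/(π τ_allow))^(1/3) = (16·149.4/(π·7.57×10^7))^(1/3) = 0.02158 m.

21.6 mm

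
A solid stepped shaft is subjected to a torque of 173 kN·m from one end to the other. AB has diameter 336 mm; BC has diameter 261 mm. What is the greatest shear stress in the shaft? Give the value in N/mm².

Under the same torque, τ_max = 16T/(πd³) is largest where d is smallest — segment BC (d = 261 mm).
τ_max = 16·173000/(π·(0.261)³) = 4.956×10^7 Pa.

49.6 N/mm²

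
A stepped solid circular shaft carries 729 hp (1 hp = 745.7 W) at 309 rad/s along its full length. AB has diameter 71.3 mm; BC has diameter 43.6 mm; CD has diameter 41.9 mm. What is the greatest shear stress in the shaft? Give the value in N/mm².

122 N/mm²

ω = 309 rad/s, so T = P/ω = 729×745.7 / 309.0 = 1759 N·m.
Under the same torque, τ_max = 16T/(πd³) is largest where d is smallest — segment CD (d = 41.9 mm).
τ_max = 16·1759/(π·(0.0419)³) = 1.218×10^8 Pa.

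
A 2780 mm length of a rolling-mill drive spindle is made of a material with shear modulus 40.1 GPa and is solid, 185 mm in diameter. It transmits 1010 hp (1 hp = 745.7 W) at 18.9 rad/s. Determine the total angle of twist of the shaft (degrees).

ω = 18.9 rad/s, so T = P/ω = 1010×745.7 / 18.90 = 39850 N·m.
J = πd⁴/32 = π(0.185)⁴/32 = 1.150×10^-4 m⁴.
θ = T·L/(G·J) = 39850 × 2.78 / (40.1×10⁹ × 1.150×10^-4) = 0.02402 rad.

1.38°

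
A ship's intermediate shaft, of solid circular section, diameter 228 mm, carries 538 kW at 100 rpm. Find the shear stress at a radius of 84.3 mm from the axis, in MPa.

ω = 2π·100/60 = 10.47 rad/s, so T = P/ω = 538×10³ / 10.47 = 51380 N·m.
J = πd⁴/32 = π(0.228)⁴/32 = 2.653×10^-4 m⁴.
Shear stress varies linearly with radius: τ = T·r/J = 51380 × 0.0843 / 2.653×10^-4 = 1.632×10^7 Pa.

16.3 MPa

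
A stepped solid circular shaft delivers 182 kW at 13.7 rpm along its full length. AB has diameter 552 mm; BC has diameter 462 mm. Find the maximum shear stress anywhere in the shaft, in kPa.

ω = 2π·13.7/60 = 1.435 rad/s, so T = P/ω = 182×10³ / 1.435 = 126900 N·m.
Under the same torque, τ_max = 16T/(πd³) is largest where d is smallest — segment BC (d = 462 mm).
τ_max = 16·126900/(π·(0.462)³) = 6.552×10^6 Pa.

6550 kPa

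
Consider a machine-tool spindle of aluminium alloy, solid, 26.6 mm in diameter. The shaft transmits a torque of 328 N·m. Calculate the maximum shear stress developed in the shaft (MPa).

88.8 MPa

J = πd⁴/32 = π(0.0266)⁴/32 = 4.915×10^-8 m⁴.
τ_max = T·r/J = 328.0 × 0.0133 / 4.915×10^-8 = 8.876×10^7 Pa.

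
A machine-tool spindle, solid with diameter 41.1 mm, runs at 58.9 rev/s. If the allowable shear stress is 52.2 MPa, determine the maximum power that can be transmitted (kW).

J = πd⁴/32 = π(0.0411)⁴/32 = 2.801×10^-7 m⁴.
T_max = τ_allow·J/r = 5.22×10^7 × 2.801×10^-7 / 0.0206 = 711.6 N·m.
ω = 2π·58.9 = 370.1 rad/s, so P_max = T_max·ω = 2.633×10^5 W.

263 kW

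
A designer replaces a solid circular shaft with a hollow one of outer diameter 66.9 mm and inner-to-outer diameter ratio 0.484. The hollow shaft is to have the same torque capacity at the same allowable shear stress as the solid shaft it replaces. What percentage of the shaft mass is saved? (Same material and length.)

Equal τ_max and T ⇒ the solid shaft needs d_s³ = d_o³(1−k⁴), so d_s = 66.9·(1−0.484⁴)^(1/3) = 65.65 mm.
Area ratio A_h/A_s = d_o²(1−k²)/d_s² = (1−k²)/(1−k⁴)^(2/3) = 0.7951.
Mass saving = 1 − 0.7951 = 20.5 %.

20.5 %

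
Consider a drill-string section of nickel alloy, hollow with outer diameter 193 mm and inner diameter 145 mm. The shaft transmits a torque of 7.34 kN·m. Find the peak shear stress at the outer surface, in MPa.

J = π(d_o⁴ − d_i⁴)/32 = π(0.193⁴ − 0.145⁴)/32 = 9.282×10^-5 m⁴.
τ_max = T·r/J = 7340 × 0.0965 / 9.282×10^-5 = 7.631×10^6 Pa.

7.63 MPa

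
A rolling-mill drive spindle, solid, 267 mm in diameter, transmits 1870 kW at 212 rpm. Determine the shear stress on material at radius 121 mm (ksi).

2.96 ksi

ω = 2π·212/60 = 22.20 rad/s, so T = P/ω = 1870×10³ / 22.20 = 84230 N·m.
J = πd⁴/32 = π(0.267)⁴/32 = 4.989×10^-4 m⁴.
Shear stress varies linearly with radius: τ = T·r/J = 84230 × 0.121 / 4.989×10^-4 = 2.043×10^7 Pa.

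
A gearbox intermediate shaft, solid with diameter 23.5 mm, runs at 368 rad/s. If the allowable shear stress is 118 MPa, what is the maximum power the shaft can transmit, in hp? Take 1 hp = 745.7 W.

148 hp

J = πd⁴/32 = π(0.0235)⁴/32 = 2.994×10^-8 m⁴.
T_max = τ_allow·J/r = 1.18×10^8 × 2.994×10^-8 / 0.0118 = 300.7 N·m.
ω = 368 rad/s, so P_max = T_max·ω = 1.107×10^5 W.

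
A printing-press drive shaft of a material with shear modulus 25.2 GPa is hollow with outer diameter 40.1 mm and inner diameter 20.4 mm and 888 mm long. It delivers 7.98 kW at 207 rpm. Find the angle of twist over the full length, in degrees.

3.14°

ω = 2π·207/60 = 21.68 rad/s, so T = P/ω = 7.98×10³ / 21.68 = 368.1 N·m.
J = π(d_o⁴ − d_i⁴)/32 = π(0.0401⁴ − 0.0204⁴)/32 = 2.368×10^-7 m⁴.
θ = T·L/(G·J) = 368.1 × 0.888 / (25.2×10⁹ × 2.368×10^-7) = 0.05477 rad.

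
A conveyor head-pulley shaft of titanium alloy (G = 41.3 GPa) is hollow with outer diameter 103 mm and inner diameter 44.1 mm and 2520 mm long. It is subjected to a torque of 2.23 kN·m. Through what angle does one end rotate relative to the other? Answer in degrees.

J = π(d_o⁴ − d_i⁴)/32 = π(0.103⁴ − 0.0441⁴)/32 = 1.068×10^-5 m⁴.
θ = T·L/(G·J) = 2230 × 2.52 / (41.3×10⁹ × 1.068×10^-5) = 0.01274 rad.

0.730°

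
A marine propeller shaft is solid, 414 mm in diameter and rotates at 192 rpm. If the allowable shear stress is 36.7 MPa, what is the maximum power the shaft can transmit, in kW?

J = πd⁴/32 = π(0.414)⁴/32 = 2.884×10^-3 m⁴.
T_max = τ_allow·J/r = 3.67×10^7 × 2.884×10^-3 / 0.207 = 511300 N·m.
ω = 2π·192/60 = 20.11 rad/s, so P_max = T_max·ω = 1.028×10^7 W.

10300 kW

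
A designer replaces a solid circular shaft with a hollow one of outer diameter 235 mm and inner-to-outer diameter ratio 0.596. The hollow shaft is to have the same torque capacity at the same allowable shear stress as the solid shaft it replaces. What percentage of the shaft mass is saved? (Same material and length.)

29.5 %

Equal τ_max and T ⇒ the solid shaft needs d_s³ = d_o³(1−k⁴), so d_s = 235·(1−0.596⁴)^(1/3) = 224.7 mm.
Area ratio A_h/A_s = d_o²(1−k²)/d_s² = (1−k²)/(1−k⁴)^(2/3) = 0.7054.
Mass saving = 1 − 0.7054 = 29.5 %.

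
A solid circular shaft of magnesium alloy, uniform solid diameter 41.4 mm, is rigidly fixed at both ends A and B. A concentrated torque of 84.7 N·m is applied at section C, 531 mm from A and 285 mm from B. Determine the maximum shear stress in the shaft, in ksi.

With uniform GJ and both ends fixed, compatibility θ_AC = θ_CB gives T_A·a = T_B·b, together with T_A + T_B = T₀.
T_A = T₀·b/(a+b) = 84.70·285/816.0 = 29.58 N·m; T_B = 55.12 N·m.
τ in each portion: τ_AC = 2.12×10^6 Pa, τ_CB = 3.96×10^6 Pa; maximum is in CB.
τ_max = T_CB·r/J = 55.12·0.0207/2.88×10^-7 = 3.956×10^6 Pa.

0.574 ksi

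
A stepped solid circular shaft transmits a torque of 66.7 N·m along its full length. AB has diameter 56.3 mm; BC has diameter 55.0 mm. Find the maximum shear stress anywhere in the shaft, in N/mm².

Under the same torque, τ_max = 16T/(πd³) is largest where d is smallest — segment BC (d = 55.0 mm).
τ_max = 16·66.70/(π·(0.0550)³) = 2.042×10^6 Pa.

2.04 N/mm²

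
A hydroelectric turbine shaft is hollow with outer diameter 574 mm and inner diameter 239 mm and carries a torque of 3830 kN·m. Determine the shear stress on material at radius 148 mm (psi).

J = π(d_o⁴ − d_i⁴)/32 = π(0.574⁴ − 0.239⁴)/32 = 0.01034 m⁴.
Shear stress varies linearly with radius: τ = T·r/J = 3.830e6 × 0.148 / 0.01034 = 5.484×10^7 Pa.

7950 psi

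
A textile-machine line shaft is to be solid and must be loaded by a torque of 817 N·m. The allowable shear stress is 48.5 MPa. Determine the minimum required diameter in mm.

For a solid shaft τ_max = 16T/(πd³), so d = (16T/(π τ_allow))^(1/3) = (16·817.0/(π·4.85×10^7))^(1/3) = 0.04410 m.

44.1 mm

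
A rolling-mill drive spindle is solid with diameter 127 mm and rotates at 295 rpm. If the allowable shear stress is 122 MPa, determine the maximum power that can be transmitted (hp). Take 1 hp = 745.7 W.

J = πd⁴/32 = π(0.127)⁴/32 = 2.554×10^-5 m⁴.
T_max = τ_allow·J/r = 1.22×10^8 × 2.554×10^-5 / 0.0635 = 49070 N·m.
ω = 2π·295/60 = 30.89 rad/s, so P_max = T_max·ω = 1.516×10^6 W.

2030 hp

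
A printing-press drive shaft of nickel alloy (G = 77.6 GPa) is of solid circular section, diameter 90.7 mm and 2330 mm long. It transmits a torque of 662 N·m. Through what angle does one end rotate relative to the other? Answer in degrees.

0.171°

J = πd⁴/32 = π(0.0907)⁴/32 = 6.644×10^-6 m⁴.
θ = T·L/(G·J) = 662.0 × 2.33 / (77.6×10⁹ × 6.644×10^-6) = 2.992×10^-3 rad.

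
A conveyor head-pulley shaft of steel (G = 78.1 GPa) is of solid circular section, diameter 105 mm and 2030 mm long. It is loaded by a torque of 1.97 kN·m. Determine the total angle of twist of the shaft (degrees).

J = πd⁴/32 = π(0.105)⁴/32 = 1.193×10^-5 m⁴.
θ = T·L/(G·J) = 1970 × 2.03 / (78.1×10⁹ × 1.193×10^-5) = 4.291×10^-3 rad.

0.246°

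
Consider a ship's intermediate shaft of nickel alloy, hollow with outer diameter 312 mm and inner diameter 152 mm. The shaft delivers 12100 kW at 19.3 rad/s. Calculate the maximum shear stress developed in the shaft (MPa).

111 MPa

ω = 19.3 rad/s, so T = P/ω = 12100×10³ / 19.30 = 626900 N·m.
J = π(d_o⁴ − d_i⁴)/32 = π(0.312⁴ − 0.152⁴)/32 = 8.779×10^-4 m⁴.
τ_max = T·r/J = 626900 × 0.156 / 8.779×10^-4 = 1.114×10^8 Pa.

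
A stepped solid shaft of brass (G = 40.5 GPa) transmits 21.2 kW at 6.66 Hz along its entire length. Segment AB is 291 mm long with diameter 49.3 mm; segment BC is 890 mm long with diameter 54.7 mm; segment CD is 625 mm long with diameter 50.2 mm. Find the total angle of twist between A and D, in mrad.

31.5 mrad

ω = 2π·6.66 = 41.85 rad/s, so T = P/ω = 21.2×10³ / 41.85 = 506.6 N·m.
J_AB = π(0.0493)⁴/32 = 5.80×10^-7 m⁴; J_BC = π(0.0547)⁴/32 = 8.79×10^-7 m⁴; J_CD = π(0.0502)⁴/32 = 6.23×10^-7 m⁴.
θ = (T/G)·Σ L_i/J_i = (506.6/40.5×10⁹)·(0.291/5.80×10^-7 + 0.890/8.79×10^-7 + 0.625/6.23×10^-7) = 0.03148 rad.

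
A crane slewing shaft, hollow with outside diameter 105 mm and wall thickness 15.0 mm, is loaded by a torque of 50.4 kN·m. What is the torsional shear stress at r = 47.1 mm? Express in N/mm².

J = π(d_o⁴ − d_i⁴)/32 = π(0.105⁴ − 0.0750⁴)/32 = 8.827×10^-6 m⁴.
Shear stress varies linearly with radius: τ = T·r/J = 50400 × 0.0471 / 8.827×10^-6 = 2.689×10^8 Pa.

269 N/mm²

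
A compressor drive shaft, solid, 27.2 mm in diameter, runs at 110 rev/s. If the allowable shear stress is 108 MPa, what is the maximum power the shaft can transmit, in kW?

J = πd⁴/32 = π(0.0272)⁴/32 = 5.374×10^-8 m⁴.
T_max = τ_allow·J/r = 1.08×10^8 × 5.374×10^-8 / 0.0136 = 426.7 N·m.
ω = 2π·110 = 691.2 rad/s, so P_max = T_max·ω = 2.949×10^5 W.

295 kW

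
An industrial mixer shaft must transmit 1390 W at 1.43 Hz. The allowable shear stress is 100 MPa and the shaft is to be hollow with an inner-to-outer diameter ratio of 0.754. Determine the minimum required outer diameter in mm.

22.7 mm

ω = 2π·1.43 = 8.985 rad/s, so T = P/ω = 1390 / 8.985 = 154.7 N·m.
For a hollow shaft with d_i/d_o = 0.754: τ_max = 16T/(π d_o³ (1−k⁴)), so d_o = [16T/(π τ_allow (1−k⁴))]^(1/3) = [16·154.7/(π·1.00×10^8·0.6768)]^(1/3) = 0.02266 m.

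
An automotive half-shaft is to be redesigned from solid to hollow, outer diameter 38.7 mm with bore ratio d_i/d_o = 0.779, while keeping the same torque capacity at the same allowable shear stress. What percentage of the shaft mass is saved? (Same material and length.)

46.6 %

Equal τ_max and T ⇒ the solid shaft needs d_s³ = d_o³(1−k⁴), so d_s = 38.7·(1−0.779⁴)^(1/3) = 33.21 mm.
Area ratio A_h/A_s = d_o²(1−k²)/d_s² = (1−k²)/(1−k⁴)^(2/3) = 0.5340.
Mass saving = 1 − 0.5340 = 46.6 %.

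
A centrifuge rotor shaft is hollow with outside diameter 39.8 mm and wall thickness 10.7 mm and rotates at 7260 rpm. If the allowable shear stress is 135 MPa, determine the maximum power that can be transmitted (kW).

J = π(d_o⁴ − d_i⁴)/32 = π(0.0398⁴ − 0.0184⁴)/32 = 2.351×10^-7 m⁴.
T_max = τ_allow·J/r = 1.35×10^8 × 2.351×10^-7 / 0.0199 = 1595 N·m.
ω = 2π·7260/60 = 760.3 rad/s, so P_max = T_max·ω = 1.212×10^6 W.

1210 kW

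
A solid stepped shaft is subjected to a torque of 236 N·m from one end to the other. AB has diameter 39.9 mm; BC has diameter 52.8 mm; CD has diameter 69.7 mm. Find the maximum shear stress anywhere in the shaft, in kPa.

Under the same torque, τ_max = 16T/(πd³) is largest where d is smallest — segment AB (d = 39.9 mm).
τ_max = 16·236.0/(π·(0.0399)³) = 1.892×10^7 Pa.

18900 kPa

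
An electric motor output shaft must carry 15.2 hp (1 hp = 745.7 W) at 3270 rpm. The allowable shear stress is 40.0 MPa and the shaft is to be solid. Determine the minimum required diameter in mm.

ω = 2π·3270/60 = 342.4 rad/s, so T = P/ω = 15.2×745.7 / 342.4 = 33.10 N·m.
For a solid shaft τ_max = 16T/(πd³), so d = (16T/(π τ_allow))^(1/3) = (16·33.10/(π·4.00×10^7))^(1/3) = 0.01615 m.

16.2 mm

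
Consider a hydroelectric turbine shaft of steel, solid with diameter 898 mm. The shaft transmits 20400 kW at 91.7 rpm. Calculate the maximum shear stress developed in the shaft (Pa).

1.49e7 Pa

ω = 2π·91.7/60 = 9.603 rad/s, so T = P/ω = 20400×10³ / 9.603 = 2.124e6 N·m.
J = πd⁴/32 = π(0.898)⁴/32 = 0.06384 m⁴.
τ_max = T·r/J = 2.124e6 × 0.449 / 0.06384 = 1.494×10^7 Pa.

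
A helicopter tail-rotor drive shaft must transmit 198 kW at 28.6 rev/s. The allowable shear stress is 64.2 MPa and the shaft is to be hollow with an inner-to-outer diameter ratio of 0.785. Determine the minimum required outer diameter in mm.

52.0 mm

ω = 2π·28.6 = 179.7 rad/s, so T = P/ω = 198×10³ / 179.7 = 1102 N·m.
For a hollow shaft with d_i/d_o = 0.785: τ_max = 16T/(π d_o³ (1−k⁴)), so d_o = [16T/(π τ_allow (1−k⁴))]^(1/3) = [16·1102/(π·6.42×10^7·0.6203)]^(1/3) = 0.05204 m.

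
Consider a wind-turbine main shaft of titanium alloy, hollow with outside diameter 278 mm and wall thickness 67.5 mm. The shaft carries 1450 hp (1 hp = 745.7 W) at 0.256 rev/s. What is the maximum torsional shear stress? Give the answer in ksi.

ω = 2π·0.256 = 1.608 rad/s, so T = P/ω = 1450×745.7 / 1.608 = 672200 N·m.
J = π(d_o⁴ − d_i⁴)/32 = π(0.278⁴ − 0.143⁴)/32 = 5.453×10^-4 m⁴.
τ_max = T·r/J = 672200 × 0.139 / 5.453×10^-4 = 1.713×10^8 Pa.

24.9 ksi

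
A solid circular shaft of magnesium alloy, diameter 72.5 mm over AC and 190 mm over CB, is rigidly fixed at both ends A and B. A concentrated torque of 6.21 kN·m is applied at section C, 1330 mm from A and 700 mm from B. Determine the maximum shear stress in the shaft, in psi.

Compatibility: T_A·a/J_AC = T_B·b/J_CB with T_A + T_B = T₀.
J_AC = 2.71×10^-6 m⁴, J_CB = 1.28×10^-4 m⁴, so T_A = T₀·(J_AC/a)/((J_AC/a)+(J_CB/b)) = 68.53 N·m, T_B = 6141 N·m.
τ in each portion: τ_AC = 9.16×10^5 Pa, τ_CB = 4.56×10^6 Pa; maximum is in CB.
τ_max = T_CB·r/J = 6141·0.0950/1.28×10^-4 = 4.560×10^6 Pa.

661 psi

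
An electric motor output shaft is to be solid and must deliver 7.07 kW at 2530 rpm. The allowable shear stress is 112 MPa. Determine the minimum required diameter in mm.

ω = 2π·2530/60 = 264.9 rad/s, so T = P/ω = 7.07×10³ / 264.9 = 26.69 N·m.
For a solid shaft τ_max = 16T/(πd³), so d = (16T/(π τ_allow))^(1/3) = (16·26.69/(π·1.12×10^8))^(1/3) = 0.01067 m.

10.7 mm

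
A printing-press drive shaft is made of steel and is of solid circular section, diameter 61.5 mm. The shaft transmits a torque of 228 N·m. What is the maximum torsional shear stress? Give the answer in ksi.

0.724 ksi

J = πd⁴/32 = π(0.0615)⁴/32 = 1.404×10^-6 m⁴.
τ_max = T·r/J = 228.0 × 0.0307 / 1.404×10^-6 = 4.992×10^6 Pa.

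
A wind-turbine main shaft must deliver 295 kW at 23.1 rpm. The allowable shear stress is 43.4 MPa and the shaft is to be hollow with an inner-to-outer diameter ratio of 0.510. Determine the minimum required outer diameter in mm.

249 mm

ω = 2π·23.1/60 = 2.419 rad/s, so T = P/ω = 295×10³ / 2.419 = 121900 N·m.
For a hollow shaft with d_i/d_o = 0.510: τ_max = 16T/(π d_o³ (1−k⁴)), so d_o = [16T/(π τ_allow (1−k⁴))]^(1/3) = [16·121900/(π·4.34×10^7·0.9323)]^(1/3) = 0.2485 m.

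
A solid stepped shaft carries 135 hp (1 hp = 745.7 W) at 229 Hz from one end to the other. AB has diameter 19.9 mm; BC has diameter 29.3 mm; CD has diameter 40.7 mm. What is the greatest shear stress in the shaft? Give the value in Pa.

ω = 2π·229 = 1439 rad/s, so T = P/ω = 135×745.7 / 1439 = 69.97 N·m.
Under the same torque, τ_max = 16T/(πd³) is largest where d is smallest — segment AB (d = 19.9 mm).
τ_max = 16·69.97/(π·(0.0199)³) = 4.522×10^7 Pa.

4.52e7 Pa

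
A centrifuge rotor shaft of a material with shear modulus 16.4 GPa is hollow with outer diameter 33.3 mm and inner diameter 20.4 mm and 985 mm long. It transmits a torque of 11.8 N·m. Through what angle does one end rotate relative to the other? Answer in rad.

0.00683 rad

J = π(d_o⁴ − d_i⁴)/32 = π(0.0333⁴ − 0.0204⁴)/32 = 1.037×10^-7 m⁴.
θ = T·L/(G·J) = 11.80 × 0.985 / (16.4×10⁹ × 1.037×10^-7) = 6.833×10^-3 rad.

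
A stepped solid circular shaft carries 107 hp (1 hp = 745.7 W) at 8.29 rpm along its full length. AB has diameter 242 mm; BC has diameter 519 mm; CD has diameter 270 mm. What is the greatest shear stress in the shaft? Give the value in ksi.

ω = 2π·8.29/60 = 0.8681 rad/s, so T = P/ω = 107×745.7 / 0.8681 = 91910 N·m.
Under the same torque, τ_max = 16T/(πd³) is largest where d is smallest — segment AB (d = 242 mm).
τ_max = 16·91910/(π·(0.242)³) = 3.303×10^7 Pa.

4.79 ksi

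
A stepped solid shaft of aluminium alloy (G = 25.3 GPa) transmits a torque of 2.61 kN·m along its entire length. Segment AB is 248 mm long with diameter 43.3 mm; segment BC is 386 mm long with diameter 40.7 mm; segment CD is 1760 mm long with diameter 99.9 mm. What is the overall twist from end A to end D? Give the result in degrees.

13.8°

J_AB = π(0.0433)⁴/32 = 3.45×10^-7 m⁴; J_BC = π(0.0407)⁴/32 = 2.69×10^-7 m⁴; J_CD = π(0.0999)⁴/32 = 9.78×10^-6 m⁴.
θ = (T/G)·Σ L_i/J_i = (2610/25.3×10⁹)·(0.248/3.45×10^-7 + 0.386/2.69×10^-7 + 1.76/9.78×10^-6) = 0.2405 rad.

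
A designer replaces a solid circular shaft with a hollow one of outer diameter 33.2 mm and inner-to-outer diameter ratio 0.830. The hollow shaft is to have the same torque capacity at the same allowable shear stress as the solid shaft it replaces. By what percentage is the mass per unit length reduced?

52.2 %

Equal τ_max and T ⇒ the solid shaft needs d_s³ = d_o³(1−k⁴), so d_s = 33.2·(1−0.830⁴)^(1/3) = 26.79 mm.
Area ratio A_h/A_s = d_o²(1−k²)/d_s² = (1−k²)/(1−k⁴)^(2/3) = 0.4778.
Mass saving = 1 − 0.4778 = 52.2 %.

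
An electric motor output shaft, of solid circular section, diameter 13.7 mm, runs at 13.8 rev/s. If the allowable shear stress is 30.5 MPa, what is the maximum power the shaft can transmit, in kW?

1.34 kW

J = πd⁴/32 = π(0.0137)⁴/32 = 3.458×10^-9 m⁴.
T_max = τ_allow·J/r = 3.05×10^7 × 3.458×10^-9 / 0.00685 = 15.40 N·m.
ω = 2π·13.8 = 86.71 rad/s, so P_max = T_max·ω = 1335 W.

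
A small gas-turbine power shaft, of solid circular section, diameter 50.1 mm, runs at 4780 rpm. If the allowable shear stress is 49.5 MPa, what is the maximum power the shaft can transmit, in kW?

J = πd⁴/32 = π(0.0501)⁴/32 = 6.185×10^-7 m⁴.
T_max = τ_allow·J/r = 4.95×10^7 × 6.185×10^-7 / 0.0250 = 1222 N·m.
ω = 2π·4780/60 = 500.6 rad/s, so P_max = T_max·ω = 6.118×10^5 W.

612 kW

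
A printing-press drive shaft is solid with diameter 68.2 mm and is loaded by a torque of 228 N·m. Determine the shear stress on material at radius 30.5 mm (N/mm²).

3.27 N/mm²

J = πd⁴/32 = π(0.0682)⁴/32 = 2.124×10^-6 m⁴.
Shear stress varies linearly with radius: τ = T·r/J = 228.0 × 0.0305 / 2.124×10^-6 = 3.274×10^6 Pa.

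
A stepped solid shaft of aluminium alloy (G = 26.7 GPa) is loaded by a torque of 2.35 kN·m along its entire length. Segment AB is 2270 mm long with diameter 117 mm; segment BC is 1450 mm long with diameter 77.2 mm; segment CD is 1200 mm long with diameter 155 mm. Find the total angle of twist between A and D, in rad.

0.0493 rad

J_AB = π(0.117)⁴/32 = 1.84×10^-5 m⁴; J_BC = π(0.0772)⁴/32 = 3.49×10^-6 m⁴; J_CD = π(0.155)⁴/32 = 5.67×10^-5 m⁴.
θ = (T/G)·Σ L_i/J_i = (2350/26.7×10⁹)·(2.27/1.84×10^-5 + 1.45/3.49×10^-6 + 1.20/5.67×10^-5) = 0.04932 rad.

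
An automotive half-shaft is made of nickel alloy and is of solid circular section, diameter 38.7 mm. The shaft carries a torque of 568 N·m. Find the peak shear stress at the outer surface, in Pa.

J = πd⁴/32 = π(0.0387)⁴/32 = 2.202×10^-7 m⁴.
τ_max = T·r/J = 568.0 × 0.0194 / 2.202×10^-7 = 4.991×10^7 Pa.

4.99e7 Pa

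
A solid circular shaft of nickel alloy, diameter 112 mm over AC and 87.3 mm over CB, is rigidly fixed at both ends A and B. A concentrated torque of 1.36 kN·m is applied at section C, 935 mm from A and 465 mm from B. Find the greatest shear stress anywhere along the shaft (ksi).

0.643 ksi

Compatibility: T_A·a/J_AC = T_B·b/J_CB with T_A + T_B = T₀.
J_AC = 1.54×10^-5 m⁴, J_CB = 5.70×10^-6 m⁴, so T_A = T₀·(J_AC/a)/((J_AC/a)+(J_CB/b)) = 780.6 N·m, T_B = 579.4 N·m.
τ in each portion: τ_AC = 2.83×10^6 Pa, τ_CB = 4.44×10^6 Pa; maximum is in CB.
τ_max = T_CB·r/J = 579.4·0.0437/5.70×10^-6 = 4.435×10^6 Pa.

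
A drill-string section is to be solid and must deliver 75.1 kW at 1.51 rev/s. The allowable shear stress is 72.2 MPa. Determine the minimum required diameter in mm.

82.3 mm

ω = 2π·1.51 = 9.488 rad/s, so T = P/ω = 75.1×10³ / 9.488 = 7916 N·m.
For a solid shaft τ_max = 16T/(πd³), so d = (16T/(π τ_allow))^(1/3) = (16·7916/(π·7.22×10^7))^(1/3) = 0.08235 m.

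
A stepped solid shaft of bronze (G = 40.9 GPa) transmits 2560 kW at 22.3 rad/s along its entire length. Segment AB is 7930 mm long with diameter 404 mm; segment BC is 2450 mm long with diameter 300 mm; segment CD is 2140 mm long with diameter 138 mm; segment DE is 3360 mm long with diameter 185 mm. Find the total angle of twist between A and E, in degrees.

ω = 22.3 rad/s, so T = P/ω = 2560×10³ / 22.30 = 114800 N·m.
J_AB = π(0.404)⁴/32 = 2.62×10^-3 m⁴; J_BC = π(0.300)⁴/32 = 7.95×10^-4 m⁴; J_CD = π(0.138)⁴/32 = 3.56×10^-5 m⁴; J_DE = π(0.185)⁴/32 = 1.15×10^-4 m⁴.
θ = (T/G)·Σ L_i/J_i = (114800/40.9×10⁹)·(7.93/2.62×10^-3 + 2.45/7.95×10^-4 + 2.14/3.56×10^-5 + 3.36/1.15×10^-4) = 0.2679 rad.

15.3°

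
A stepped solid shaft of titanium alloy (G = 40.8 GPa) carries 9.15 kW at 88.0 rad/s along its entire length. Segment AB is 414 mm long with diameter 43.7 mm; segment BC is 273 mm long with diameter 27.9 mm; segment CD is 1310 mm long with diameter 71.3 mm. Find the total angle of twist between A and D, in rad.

0.0160 rad

ω = 88.0 rad/s, so T = P/ω = 9.15×10³ / 88.00 = 104.0 N·m.
J_AB = π(0.0437)⁴/32 = 3.58×10^-7 m⁴; J_BC = π(0.0279)⁴/32 = 5.95×10^-8 m⁴; J_CD = π(0.0713)⁴/32 = 2.54×10^-6 m⁴.
θ = (T/G)·Σ L_i/J_i = (104.0/40.8×10⁹)·(0.414/3.58×10^-7 + 0.273/5.95×10^-8 + 1.31/2.54×10^-6) = 0.01596 rad.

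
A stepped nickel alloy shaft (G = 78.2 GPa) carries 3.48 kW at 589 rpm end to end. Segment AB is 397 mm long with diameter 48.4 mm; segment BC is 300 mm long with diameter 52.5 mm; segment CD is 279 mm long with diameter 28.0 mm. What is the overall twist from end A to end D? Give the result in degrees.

ω = 2π·589/60 = 61.68 rad/s, so T = P/ω = 3.48×10³ / 61.68 = 56.42 N·m.
J_AB = π(0.0484)⁴/32 = 5.39×10^-7 m⁴; J_BC = π(0.0525)⁴/32 = 7.46×10^-7 m⁴; J_CD = π(0.0280)⁴/32 = 6.03×10^-8 m⁴.
θ = (T/G)·Σ L_i/J_i = (56.42/78.2×10⁹)·(0.397/5.39×10^-7 + 0.300/7.46×10^-7 + 0.279/6.03×10^-8) = 4.158×10^-3 rad.

0.238°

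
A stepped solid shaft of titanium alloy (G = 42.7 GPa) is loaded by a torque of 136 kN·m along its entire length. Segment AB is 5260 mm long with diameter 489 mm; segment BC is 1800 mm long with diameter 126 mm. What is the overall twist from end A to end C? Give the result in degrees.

13.4°

J_AB = π(0.489)⁴/32 = 5.61×10^-3 m⁴; J_BC = π(0.126)⁴/32 = 2.47×10^-5 m⁴.
θ = (T/G)·Σ L_i/J_i = (136000/42.7×10⁹)·(5.26/5.61×10^-3 + 1.80/2.47×10^-5) = 0.2347 rad.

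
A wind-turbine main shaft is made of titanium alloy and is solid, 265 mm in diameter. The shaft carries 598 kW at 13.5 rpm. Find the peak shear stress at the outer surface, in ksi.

ω = 2π·13.5/60 = 1.414 rad/s, so T = P/ω = 598×10³ / 1.414 = 423000 N·m.
J = πd⁴/32 = π(0.265)⁴/32 = 4.842×10^-4 m⁴.
τ_max = T·r/J = 423000 × 0.133 / 4.842×10^-4 = 1.158×10^8 Pa.

16.8 ksi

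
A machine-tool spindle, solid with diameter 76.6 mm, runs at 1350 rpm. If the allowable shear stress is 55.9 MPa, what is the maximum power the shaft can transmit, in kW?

697 kW

J = πd⁴/32 = π(0.0766)⁴/32 = 3.380×10^-6 m⁴.
T_max = τ_allow·J/r = 5.59×10^7 × 3.380×10^-6 / 0.0383 = 4933 N·m.
ω = 2π·1350/60 = 141.4 rad/s, so P_max = T_max·ω = 6.974×10^5 W.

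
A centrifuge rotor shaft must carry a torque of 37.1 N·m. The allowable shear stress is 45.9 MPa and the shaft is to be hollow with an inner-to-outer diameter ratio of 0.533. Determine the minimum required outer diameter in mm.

16.5 mm

For a hollow shaft with d_i/d_o = 0.533: τ_max = 16T/(π d_o³ (1−k⁴)), so d_o = [16T/(π τ_allow (1−k⁴))]^(1/3) = [16·37.10/(π·4.59×10^7·0.9193)]^(1/3) = 0.01648 m.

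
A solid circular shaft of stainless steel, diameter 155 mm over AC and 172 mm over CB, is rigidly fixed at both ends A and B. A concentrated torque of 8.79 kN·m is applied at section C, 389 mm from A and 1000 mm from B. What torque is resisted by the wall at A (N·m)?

5530 N·m

Compatibility: T_A·a/J_AC = T_B·b/J_CB with T_A + T_B = T₀.
J_AC = 5.67×10^-5 m⁴, J_CB = 8.59×10^-5 m⁴, so T_A = T₀·(J_AC/a)/((J_AC/a)+(J_CB/b)) = 5529 N·m, T_B = 3261 N·m.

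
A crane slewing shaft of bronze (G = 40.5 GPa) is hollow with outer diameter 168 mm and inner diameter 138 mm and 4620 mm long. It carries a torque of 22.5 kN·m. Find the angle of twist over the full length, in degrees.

J = π(d_o⁴ − d_i⁴)/32 = π(0.168⁴ − 0.138⁴)/32 = 4.260×10^-5 m⁴.
θ = T·L/(G·J) = 22500 × 4.62 / (40.5×10⁹ × 4.260×10^-5) = 0.06025 rad.

3.45°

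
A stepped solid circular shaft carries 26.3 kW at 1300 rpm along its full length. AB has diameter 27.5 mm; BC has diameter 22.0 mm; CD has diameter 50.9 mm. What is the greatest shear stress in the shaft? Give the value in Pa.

9.24e7 Pa

ω = 2π·1300/60 = 136.1 rad/s, so T = P/ω = 26.3×10³ / 136.1 = 193.2 N·m.
Under the same torque, τ_max = 16T/(πd³) is largest where d is smallest — segment BC (d = 22.0 mm).
τ_max = 16·193.2/(π·(0.0220)³) = 9.240×10^7 Pa.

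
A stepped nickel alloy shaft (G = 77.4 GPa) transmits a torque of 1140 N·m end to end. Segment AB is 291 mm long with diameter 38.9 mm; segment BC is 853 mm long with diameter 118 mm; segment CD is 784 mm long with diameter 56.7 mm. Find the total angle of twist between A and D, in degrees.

J_AB = π(0.0389)⁴/32 = 2.25×10^-7 m⁴; J_BC = π(0.118)⁴/32 = 1.90×10^-5 m⁴; J_CD = π(0.0567)⁴/32 = 1.01×10^-6 m⁴.
θ = (T/G)·Σ L_i/J_i = (1140/77.4×10⁹)·(0.291/2.25×10^-7 + 0.853/1.90×10^-5 + 0.784/1.01×10^-6) = 0.03111 rad.

1.78°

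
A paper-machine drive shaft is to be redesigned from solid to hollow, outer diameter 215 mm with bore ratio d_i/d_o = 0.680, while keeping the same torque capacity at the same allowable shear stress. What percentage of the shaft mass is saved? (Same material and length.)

Equal τ_max and T ⇒ the solid shaft needs d_s³ = d_o³(1−k⁴), so d_s = 215·(1−0.680⁴)^(1/3) = 198.4 mm.
Area ratio A_h/A_s = d_o²(1−k²)/d_s² = (1−k²)/(1−k⁴)^(2/3) = 0.6311.
Mass saving = 1 − 0.6311 = 36.9 %.

36.9 %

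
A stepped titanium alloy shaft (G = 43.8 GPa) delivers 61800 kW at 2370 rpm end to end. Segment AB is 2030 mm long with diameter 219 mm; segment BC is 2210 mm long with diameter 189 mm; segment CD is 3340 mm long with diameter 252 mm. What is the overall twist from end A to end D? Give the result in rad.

ω = 2π·2370/60 = 248.2 rad/s, so T = P/ω = 61800×10³ / 248.2 = 249000 N·m.
J_AB = π(0.219)⁴/32 = 2.26×10^-4 m⁴; J_BC = π(0.189)⁴/32 = 1.25×10^-4 m⁴; J_CD = π(0.252)⁴/32 = 3.96×10^-4 m⁴.
θ = (T/G)·Σ L_i/J_i = (249000/43.8×10⁹)·(2.03/2.26×10^-4 + 2.21/1.25×10^-4 + 3.34/3.96×10^-4) = 0.1994 rad.

0.199 rad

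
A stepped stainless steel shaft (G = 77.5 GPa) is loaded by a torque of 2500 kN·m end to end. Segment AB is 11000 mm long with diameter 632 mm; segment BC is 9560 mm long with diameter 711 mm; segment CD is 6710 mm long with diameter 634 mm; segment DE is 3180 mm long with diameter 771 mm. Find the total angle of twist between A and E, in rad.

0.0515 rad

J_AB = π(0.632)⁴/32 = 0.0157 m⁴; J_BC = π(0.711)⁴/32 = 0.0251 m⁴; J_CD = π(0.634)⁴/32 = 0.0159 m⁴; J_DE = π(0.771)⁴/32 = 0.0347 m⁴.
θ = (T/G)·Σ L_i/J_i = (2.500e6/77.5×10⁹)·(11.0/0.0157 + 9.56/0.0251 + 6.71/0.0159 + 3.18/0.0347) = 0.05155 rad.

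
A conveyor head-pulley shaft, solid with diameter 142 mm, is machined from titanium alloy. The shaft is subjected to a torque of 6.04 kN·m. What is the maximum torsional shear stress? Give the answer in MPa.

J = πd⁴/32 = π(0.142)⁴/32 = 3.992×10^-5 m⁴.
τ_max = T·r/J = 6040 × 0.0710 / 3.992×10^-5 = 1.074×10^7 Pa.

10.7 MPa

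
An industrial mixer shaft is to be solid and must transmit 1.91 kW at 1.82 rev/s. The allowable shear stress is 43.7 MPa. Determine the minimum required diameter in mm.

26.9 mm

ω = 2π·1.82 = 11.44 rad/s, so T = P/ω = 1.91×10³ / 11.44 = 167.0 N·m.
For a solid shaft τ_max = 16T/(πd³), so d = (16T/(π τ_allow))^(1/3) = (16·167.0/(π·4.37×10^7))^(1/3) = 0.02690 m.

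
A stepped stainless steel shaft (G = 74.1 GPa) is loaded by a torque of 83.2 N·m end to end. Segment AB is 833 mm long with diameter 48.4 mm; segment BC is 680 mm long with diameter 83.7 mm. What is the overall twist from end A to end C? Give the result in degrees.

0.109°

J_AB = π(0.0484)⁴/32 = 5.39×10^-7 m⁴; J_BC = π(0.0837)⁴/32 = 4.82×10^-6 m⁴.
θ = (T/G)·Σ L_i/J_i = (83.20/74.1×10⁹)·(0.833/5.39×10^-7 + 0.680/4.82×10^-6) = 1.895×10^-3 rad.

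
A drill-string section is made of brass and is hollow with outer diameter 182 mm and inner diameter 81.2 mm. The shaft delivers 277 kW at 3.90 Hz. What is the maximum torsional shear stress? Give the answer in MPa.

ω = 2π·3.90 = 24.50 rad/s, so T = P/ω = 277×10³ / 24.50 = 11300 N·m.
J = π(d_o⁴ − d_i⁴)/32 = π(0.182⁴ − 0.0812⁴)/32 = 1.034×10^-4 m⁴.
τ_max = T·r/J = 11300 × 0.0910 / 1.034×10^-4 = 9.944×10^6 Pa.

9.94 MPa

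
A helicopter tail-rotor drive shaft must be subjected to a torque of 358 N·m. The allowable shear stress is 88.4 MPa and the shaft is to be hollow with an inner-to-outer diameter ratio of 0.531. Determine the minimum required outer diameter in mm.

For a hollow shaft with d_i/d_o = 0.531: τ_max = 16T/(π d_o³ (1−k⁴)), so d_o = [16T/(π τ_allow (1−k⁴))]^(1/3) = [16·358.0/(π·8.84×10^7·0.9205)]^(1/3) = 0.02819 m.

28.2 mm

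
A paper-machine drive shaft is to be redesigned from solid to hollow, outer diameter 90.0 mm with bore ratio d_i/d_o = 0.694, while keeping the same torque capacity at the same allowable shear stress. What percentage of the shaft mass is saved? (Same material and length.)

Equal τ_max and T ⇒ the solid shaft needs d_s³ = d_o³(1−k⁴), so d_s = 90.0·(1−0.694⁴)^(1/3) = 82.42 mm.
Area ratio A_h/A_s = d_o²(1−k²)/d_s² = (1−k²)/(1−k⁴)^(2/3) = 0.6181.
Mass saving = 1 − 0.6181 = 38.2 %.

38.2 %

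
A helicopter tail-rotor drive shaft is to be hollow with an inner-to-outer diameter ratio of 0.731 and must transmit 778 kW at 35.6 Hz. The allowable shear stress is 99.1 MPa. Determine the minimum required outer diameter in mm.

ω = 2π·35.6 = 223.7 rad/s, so T = P/ω = 778×10³ / 223.7 = 3478 N·m.
For a hollow shaft with d_i/d_o = 0.731: τ_max = 16T/(π d_o³ (1−k⁴)), so d_o = [16T/(π τ_allow (1−k⁴))]^(1/3) = [16·3478/(π·9.91×10^7·0.7145)]^(1/3) = 0.06301 m.

63.0 mm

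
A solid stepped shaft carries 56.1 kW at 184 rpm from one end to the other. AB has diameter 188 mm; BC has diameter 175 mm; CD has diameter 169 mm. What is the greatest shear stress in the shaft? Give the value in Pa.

ω = 2π·184/60 = 19.27 rad/s, so T = P/ω = 56.1×10³ / 19.27 = 2911 N·m.
Under the same torque, τ_max = 16T/(πd³) is largest where d is smallest — segment CD (d = 169 mm).
τ_max = 16·2911/(π·(0.169)³) = 3.072×10^6 Pa.

3.07e6 Pa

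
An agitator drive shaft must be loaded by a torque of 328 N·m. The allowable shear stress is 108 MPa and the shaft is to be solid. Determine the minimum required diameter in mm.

For a solid shaft τ_max = 16T/(πd³), so d = (16T/(π τ_allow))^(1/3) = (16·328.0/(π·1.08×10^8))^(1/3) = 0.02492 m.

24.9 mm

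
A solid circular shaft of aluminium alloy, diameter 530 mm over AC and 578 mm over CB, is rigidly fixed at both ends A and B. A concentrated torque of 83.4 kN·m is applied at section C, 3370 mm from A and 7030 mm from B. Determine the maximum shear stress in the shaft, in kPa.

1700 kPa

Compatibility: T_A·a/J_AC = T_B·b/J_CB with T_A + T_B = T₀.
J_AC = 7.75×10^-3 m⁴, J_CB = 0.0110 m⁴, so T_A = T₀·(J_AC/a)/((J_AC/a)+(J_CB/b)) = 49700 N·m, T_B = 33700 N·m.
τ in each portion: τ_AC = 1.70×10^6 Pa, τ_CB = 8.89×10^5 Pa; maximum is in AC.
τ_max = T_AC·r/J = 49700·0.265/7.75×10^-3 = 1.700×10^6 Pa.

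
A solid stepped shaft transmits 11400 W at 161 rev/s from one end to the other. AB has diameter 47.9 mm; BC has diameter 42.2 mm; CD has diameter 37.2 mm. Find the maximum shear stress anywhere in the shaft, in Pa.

1.11e6 Pa

ω = 2π·161 = 1012 rad/s, so T = P/ω = 11400 / 1012 = 11.27 N·m.
Under the same torque, τ_max = 16T/(πd³) is largest where d is smallest — segment CD (d = 37.2 mm).
τ_max = 16·11.27/(π·(0.0372)³) = 1.115×10^6 Pa.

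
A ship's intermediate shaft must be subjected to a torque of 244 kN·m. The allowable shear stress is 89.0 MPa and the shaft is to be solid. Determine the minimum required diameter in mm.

241 mm

For a solid shaft τ_max = 16T/(πd³), so d = (16T/(π τ_allow))^(1/3) = (16·244000/(π·8.90×10^7))^(1/3) = 0.2408 m.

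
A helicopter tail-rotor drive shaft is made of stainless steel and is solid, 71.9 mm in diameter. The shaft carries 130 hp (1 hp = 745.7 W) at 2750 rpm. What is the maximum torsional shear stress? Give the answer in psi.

669 psi

ω = 2π·2750/60 = 288.0 rad/s, so T = P/ω = 130×745.7 / 288.0 = 336.6 N·m.
J = πd⁴/32 = π(0.0719)⁴/32 = 2.624×10^-6 m⁴.
τ_max = T·r/J = 336.6 × 0.0360 / 2.624×10^-6 = 4.612×10^6 Pa.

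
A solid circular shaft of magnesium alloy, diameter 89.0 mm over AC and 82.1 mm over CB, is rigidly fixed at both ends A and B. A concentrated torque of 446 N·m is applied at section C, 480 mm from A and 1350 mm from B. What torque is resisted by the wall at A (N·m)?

Compatibility: T_A·a/J_AC = T_B·b/J_CB with T_A + T_B = T₀.
J_AC = 6.16×10^-6 m⁴, J_CB = 4.46×10^-6 m⁴, so T_A = T₀·(J_AC/a)/((J_AC/a)+(J_CB/b)) = 354.7 N·m, T_B = 91.32 N·m.

355 N·m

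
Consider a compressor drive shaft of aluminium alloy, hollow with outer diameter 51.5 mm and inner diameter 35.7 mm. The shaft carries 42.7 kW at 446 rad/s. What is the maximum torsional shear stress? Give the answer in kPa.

4640 kPa

ω = 446 rad/s, so T = P/ω = 42.7×10³ / 446.0 = 95.74 N·m.
J = π(d_o⁴ − d_i⁴)/32 = π(0.0515⁴ − 0.0357⁴)/32 = 5.311×10^-7 m⁴.
τ_max = T·r/J = 95.74 × 0.0257 / 5.311×10^-7 = 4.642×10^6 Pa.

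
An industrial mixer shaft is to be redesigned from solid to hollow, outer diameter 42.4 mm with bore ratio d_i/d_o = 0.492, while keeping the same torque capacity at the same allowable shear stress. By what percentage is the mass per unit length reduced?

21.1 %

Equal τ_max and T ⇒ the solid shaft needs d_s³ = d_o³(1−k⁴), so d_s = 42.4·(1−0.492⁴)^(1/3) = 41.56 mm.
Area ratio A_h/A_s = d_o²(1−k²)/d_s² = (1−k²)/(1−k⁴)^(2/3) = 0.7891.
Mass saving = 1 − 0.7891 = 21.1 %.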